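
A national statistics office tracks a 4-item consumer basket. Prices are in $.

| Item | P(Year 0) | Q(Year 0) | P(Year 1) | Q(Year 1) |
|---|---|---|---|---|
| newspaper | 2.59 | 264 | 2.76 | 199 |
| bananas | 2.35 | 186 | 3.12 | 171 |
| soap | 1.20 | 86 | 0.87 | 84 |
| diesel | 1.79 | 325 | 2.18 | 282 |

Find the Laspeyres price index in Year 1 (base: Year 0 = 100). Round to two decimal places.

Laspeyres price index uses base-period quantities as weights.
ΣP(Year 1)·Q(Year 0) = 2.76×264 + 3.12×186 + 0.87×86 + 2.18×325 = 728.64 + 580.32 + 74.82 + 708.5 = 2092.28
ΣP(Year 0)·Q(Year 0) = 2.59×264 + 2.35×186 + 1.20×86 + 1.79×325 = 683.76 + 437.1 + 103.2 + 581.75 = 1805.81
Index = 2092.28 / 1805.81 × 100 = 115.8638

115.86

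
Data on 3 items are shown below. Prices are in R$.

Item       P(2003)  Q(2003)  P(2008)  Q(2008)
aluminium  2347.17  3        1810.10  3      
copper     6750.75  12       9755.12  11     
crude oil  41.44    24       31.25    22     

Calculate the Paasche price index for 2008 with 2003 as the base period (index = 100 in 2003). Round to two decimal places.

Paasche price index uses current-period quantities as weights.
ΣP(2008)·Q(2008) = 1810.10×3 + 9755.12×11 + 31.25×22 = 5430.3 + 107306.32 + 687.5 = 113424.12
ΣP(2003)·Q(2008) = 2347.17×3 + 6750.75×11 + 41.44×22 = 7041.51 + 74258.25 + 911.68 = 82211.44
Index = 113424.12 / 82211.44 × 100 = 137.9663

137.97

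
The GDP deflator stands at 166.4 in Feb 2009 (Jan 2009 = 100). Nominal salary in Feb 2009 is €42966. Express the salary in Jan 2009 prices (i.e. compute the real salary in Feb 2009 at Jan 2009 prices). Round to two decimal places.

Real = Nominal ÷ (Index/100) = 42966 ÷ (166.4/100)
     = 42966 ÷ 1.664 = 25820.9135

25820.91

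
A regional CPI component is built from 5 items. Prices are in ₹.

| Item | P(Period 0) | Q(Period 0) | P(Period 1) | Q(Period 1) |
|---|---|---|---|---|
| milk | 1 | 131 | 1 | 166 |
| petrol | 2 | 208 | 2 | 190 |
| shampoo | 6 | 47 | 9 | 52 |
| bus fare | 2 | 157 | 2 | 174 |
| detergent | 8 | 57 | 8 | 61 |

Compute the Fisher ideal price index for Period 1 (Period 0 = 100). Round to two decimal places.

109.01

Laspeyres component (base-period weights):
ΣP(Period 1)Q(Period 0) = 1×131 + 2×208 + 9×47 + 2×157 + 8×57 = 131 + 416 + 423 + 314 + 456 = 1740
ΣP(Period 0)Q(Period 0) = 1×131 + 2×208 + 6×47 + 2×157 + 8×57 = 131 + 416 + 282 + 314 + 456 = 1599
L = 1740 / 1599 × 100 = 108.8180
Paasche component (current-period weights):
ΣP(Period 1)Q(Period 1) = 1×166 + 2×190 + 9×52 + 2×174 + 8×61 = 166 + 380 + 468 + 348 + 488 = 1850
ΣP(Period 0)Q(Period 1) = 1×166 + 2×190 + 6×52 + 2×174 + 8×61 = 166 + 380 + 312 + 348 + 488 = 1694
P = 1850 / 1694 × 100 = 109.2090
Fisher = √(L × P) = √(108.8180 × 109.2090) = 109.0133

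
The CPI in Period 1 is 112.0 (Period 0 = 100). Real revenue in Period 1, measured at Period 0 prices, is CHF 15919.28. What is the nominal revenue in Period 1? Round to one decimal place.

Nominal = Real × (Index/100) = 15919.28 × (112.0/100)
        = 15919.28 × 1.120 = 17829.5936

17829.6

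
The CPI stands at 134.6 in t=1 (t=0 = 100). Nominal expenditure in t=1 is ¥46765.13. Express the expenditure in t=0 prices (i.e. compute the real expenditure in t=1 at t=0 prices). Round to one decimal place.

Real = Nominal ÷ (Index/100) = 46765.13 ÷ (134.6/100)
     = 46765.13 ÷ 1.346 = 34743.7816

34743.8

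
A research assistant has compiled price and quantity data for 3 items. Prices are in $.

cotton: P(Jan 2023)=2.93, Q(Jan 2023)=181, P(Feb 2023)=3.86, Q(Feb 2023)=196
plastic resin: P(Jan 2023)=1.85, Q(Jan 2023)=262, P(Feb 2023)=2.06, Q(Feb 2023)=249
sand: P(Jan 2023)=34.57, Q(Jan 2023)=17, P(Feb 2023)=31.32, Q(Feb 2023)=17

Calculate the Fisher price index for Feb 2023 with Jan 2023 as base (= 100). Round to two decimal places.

110.77

Laspeyres component (base-period weights):
ΣP(Feb 2023)Q(Jan 2023) = 3.86×181 + 2.06×262 + 31.32×17 = 698.66 + 539.72 + 532.44 = 1770.82
ΣP(Jan 2023)Q(Jan 2023) = 2.93×181 + 1.85×262 + 34.57×17 = 530.33 + 484.7 + 587.69 = 1602.72
L = 1770.82 / 1602.72 × 100 = 110.4884
Paasche component (current-period weights):
ΣP(Feb 2023)Q(Feb 2023) = 3.86×196 + 2.06×249 + 31.32×17 = 756.56 + 512.94 + 532.44 = 1801.94
ΣP(Jan 2023)Q(Feb 2023) = 2.93×196 + 1.85×249 + 34.57×17 = 574.28 + 460.65 + 587.69 = 1622.62
P = 1801.94 / 1622.62 × 100 = 111.0513
Fisher = √(L × P) = √(110.4884 × 111.0513) = 110.7695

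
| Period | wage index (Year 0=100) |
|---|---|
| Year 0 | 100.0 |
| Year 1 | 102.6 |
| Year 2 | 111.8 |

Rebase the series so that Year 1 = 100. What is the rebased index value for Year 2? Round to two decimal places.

Rebased(Year 2) = 111.8 / 102.6 × 100 = 108.9669

108.97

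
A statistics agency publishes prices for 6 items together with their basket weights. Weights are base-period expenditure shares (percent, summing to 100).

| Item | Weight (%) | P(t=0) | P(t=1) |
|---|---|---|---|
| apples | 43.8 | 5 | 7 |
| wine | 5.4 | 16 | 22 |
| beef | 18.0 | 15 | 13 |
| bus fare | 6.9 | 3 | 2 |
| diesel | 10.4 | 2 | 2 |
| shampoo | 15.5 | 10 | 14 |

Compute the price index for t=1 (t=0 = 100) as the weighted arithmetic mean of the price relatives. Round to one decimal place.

121.0

apples: 43.8 × (7/5) = 43.8 × 1.400000 = 61.3200
wine: 5.4 × (22/16) = 5.4 × 1.375000 = 7.4250
beef: 18.0 × (13/15) = 18.0 × 0.866667 = 15.6000
bus fare: 6.9 × (2/3) = 6.9 × 0.666667 = 4.6000
diesel: 10.4 × (2/2) = 10.4 × 1.000000 = 10.4000
shampoo: 15.5 × (14/10) = 15.5 × 1.400000 = 21.7000
Index = Σ wᵢ·(p₁ᵢ/p₀ᵢ) = 61.3200 + 7.4250 + 15.6000 + 4.6000 + 10.4000 + 21.7000 = 121.0450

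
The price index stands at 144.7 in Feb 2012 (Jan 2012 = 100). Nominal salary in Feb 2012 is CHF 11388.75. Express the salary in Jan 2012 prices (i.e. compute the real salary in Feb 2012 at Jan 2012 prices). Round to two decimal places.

Real = Nominal ÷ (Index/100) = 11388.75 ÷ (144.7/100)
     = 11388.75 ÷ 1.447 = 7870.5943

7870.59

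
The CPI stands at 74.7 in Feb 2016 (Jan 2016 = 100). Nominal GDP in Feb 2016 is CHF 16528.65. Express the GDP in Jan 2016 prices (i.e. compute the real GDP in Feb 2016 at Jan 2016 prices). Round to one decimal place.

Real = Nominal ÷ (Index/100) = 16528.65 ÷ (74.7/100)
     = 16528.65 ÷ 0.747 = 22126.7068

22126.7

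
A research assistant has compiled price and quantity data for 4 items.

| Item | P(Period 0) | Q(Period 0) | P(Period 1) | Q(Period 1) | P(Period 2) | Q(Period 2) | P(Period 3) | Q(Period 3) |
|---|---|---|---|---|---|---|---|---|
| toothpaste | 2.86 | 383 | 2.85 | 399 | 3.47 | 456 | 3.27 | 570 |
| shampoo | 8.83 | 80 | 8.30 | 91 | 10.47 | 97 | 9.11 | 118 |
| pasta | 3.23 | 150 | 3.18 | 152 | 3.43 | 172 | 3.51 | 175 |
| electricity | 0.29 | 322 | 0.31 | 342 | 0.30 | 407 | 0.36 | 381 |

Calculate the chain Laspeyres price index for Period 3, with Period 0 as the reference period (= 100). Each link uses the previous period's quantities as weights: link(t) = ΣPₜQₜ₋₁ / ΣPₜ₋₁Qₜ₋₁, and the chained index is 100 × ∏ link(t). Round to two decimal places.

Link Period 0→Period 1:
ΣP(Period 1)Q(Period 0) = 2.85×383 + 8.30×80 + 3.18×150 + 0.31×322 = 1091.55 + 664 + 477 + 99.82 = 2332.37
ΣP(Period 0)Q(Period 0) = 2.86×383 + 8.83×80 + 3.23×150 + 0.29×322 = 1095.38 + 706.4 + 484.5 + 93.38 = 2379.66
link = 2332.37/2379.66 = 0.980127
Link Period 1→Period 2:
ΣP(Period 2)Q(Period 1) = 3.47×399 + 10.47×91 + 3.43×152 + 0.30×342 = 1384.53 + 952.77 + 521.36 + 102.6 = 2961.26
ΣP(Period 1)Q(Period 1) = 2.85×399 + 8.30×91 + 3.18×152 + 0.31×342 = 1137.15 + 755.3 + 483.36 + 106.02 = 2481.83
link = 2961.26/2481.83 = 1.193176
Link Period 2→Period 3:
ΣP(Period 3)Q(Period 2) = 3.27×456 + 9.11×97 + 3.51×172 + 0.36×407 = 1491.12 + 883.67 + 603.72 + 146.52 = 3125.03
ΣP(Period 2)Q(Period 2) = 3.47×456 + 10.47×97 + 3.43×172 + 0.30×407 = 1582.32 + 1015.59 + 589.96 + 122.1 = 3309.97
link = 3125.03/3309.97 = 0.944126
Chained index = 100 × 0.980127 × 1.193176 × 0.944126 = 110.4122

110.41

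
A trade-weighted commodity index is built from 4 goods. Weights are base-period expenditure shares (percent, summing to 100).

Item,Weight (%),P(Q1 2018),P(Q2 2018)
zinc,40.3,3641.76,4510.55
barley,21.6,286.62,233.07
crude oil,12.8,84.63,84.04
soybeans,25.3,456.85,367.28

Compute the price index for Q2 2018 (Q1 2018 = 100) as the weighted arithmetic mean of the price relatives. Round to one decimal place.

zinc: 40.3 × (4510.55/3641.76) = 40.3 × 1.238563 = 49.9141
barley: 21.6 × (233.07/286.62) = 21.6 × 0.813167 = 17.5644
crude oil: 12.8 × (84.04/84.63) = 12.8 × 0.993028 = 12.7108
soybeans: 25.3 × (367.28/456.85) = 25.3 × 0.803940 = 20.3397
Index = Σ wᵢ·(p₁ᵢ/p₀ᵢ) = 49.9141 + 17.5644 + 12.7108 + 20.3397 = 100.5290

100.5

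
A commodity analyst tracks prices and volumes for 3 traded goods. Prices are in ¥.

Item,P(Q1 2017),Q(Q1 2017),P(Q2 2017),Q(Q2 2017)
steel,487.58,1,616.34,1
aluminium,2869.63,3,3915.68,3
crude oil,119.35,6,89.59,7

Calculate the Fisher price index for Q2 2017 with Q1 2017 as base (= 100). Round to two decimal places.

Laspeyres component (base-period weights):
ΣP(Q2 2017)Q(Q1 2017) = 616.34×1 + 3915.68×3 + 89.59×6 = 616.34 + 11747.04 + 537.54 = 12900.92
ΣP(Q1 2017)Q(Q1 2017) = 487.58×1 + 2869.63×3 + 119.35×6 = 487.58 + 8608.89 + 716.1 = 9812.57
L = 12900.92 / 9812.57 × 100 = 131.4734
Paasche component (current-period weights):
ΣP(Q2 2017)Q(Q2 2017) = 616.34×1 + 3915.68×3 + 89.59×7 = 616.34 + 11747.04 + 627.13 = 12990.51
ΣP(Q1 2017)Q(Q2 2017) = 487.58×1 + 2869.63×3 + 119.35×7 = 487.58 + 8608.89 + 835.45 = 9931.92
P = 12990.51 / 9931.92 × 100 = 130.7956
Fisher = √(L × P) = √(131.4734 × 130.7956) = 131.1340

131.13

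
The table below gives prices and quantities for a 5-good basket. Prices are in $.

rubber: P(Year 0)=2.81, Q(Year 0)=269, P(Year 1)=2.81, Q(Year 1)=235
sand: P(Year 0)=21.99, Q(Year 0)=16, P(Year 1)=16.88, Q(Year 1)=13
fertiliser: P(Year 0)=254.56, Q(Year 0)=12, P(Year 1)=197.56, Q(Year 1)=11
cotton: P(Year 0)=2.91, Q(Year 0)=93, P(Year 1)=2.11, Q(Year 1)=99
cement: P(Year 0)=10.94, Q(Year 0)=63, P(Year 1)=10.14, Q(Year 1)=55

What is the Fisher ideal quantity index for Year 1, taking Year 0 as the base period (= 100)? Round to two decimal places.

90.38

Laspeyres component (base-period weights):
ΣP(Year 0)Q(Year 1) = 2.81×235 + 21.99×13 + 254.56×11 + 2.91×99 + 10.94×55 = 660.35 + 285.87 + 2800.16 + 288.09 + 601.7 = 4636.17
ΣP(Year 0)Q(Year 0) = 2.81×269 + 21.99×16 + 254.56×12 + 2.91×93 + 10.94×63 = 755.89 + 351.84 + 3054.72 + 270.63 + 689.22 = 5122.3
L = 4636.17 / 5122.3 × 100 = 90.5095
Paasche component (current-period weights):
ΣP(Year 1)Q(Year 1) = 2.81×235 + 16.88×13 + 197.56×11 + 2.11×99 + 10.14×55 = 660.35 + 219.44 + 2173.16 + 208.89 + 557.7 = 3819.54
ΣP(Year 1)Q(Year 0) = 2.81×269 + 16.88×16 + 197.56×12 + 2.11×93 + 10.14×63 = 755.89 + 270.08 + 2370.72 + 196.23 + 638.82 = 4231.74
P = 3819.54 / 4231.74 × 100 = 90.2593
Fisher = √(L × P) = √(90.5095 × 90.2593) = 90.3843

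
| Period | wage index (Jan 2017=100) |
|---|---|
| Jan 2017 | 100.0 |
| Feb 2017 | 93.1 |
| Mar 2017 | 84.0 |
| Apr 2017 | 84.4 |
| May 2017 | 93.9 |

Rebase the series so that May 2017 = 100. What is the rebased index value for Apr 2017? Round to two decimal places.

89.88

Rebased(Apr 2017) = 84.4 / 93.9 × 100 = 89.8829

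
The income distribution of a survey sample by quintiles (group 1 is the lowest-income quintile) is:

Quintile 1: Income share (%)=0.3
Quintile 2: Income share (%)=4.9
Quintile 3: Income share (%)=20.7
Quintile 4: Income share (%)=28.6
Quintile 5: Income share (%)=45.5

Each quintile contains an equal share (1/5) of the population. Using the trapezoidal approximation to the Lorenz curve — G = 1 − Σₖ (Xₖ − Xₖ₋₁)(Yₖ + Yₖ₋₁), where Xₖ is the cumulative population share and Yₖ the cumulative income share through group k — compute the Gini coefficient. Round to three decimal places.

0.456

Cumulative income shares Yₖ: 0.0030, 0.0520, 0.2590, 0.5450, 1.0000
Σ (Xₖ−Xₖ₋₁)(Yₖ+Yₖ₋₁) = (1/5)(0.0030+0.0000) + (1/5)(0.0520+0.0030) + (1/5)(0.2590+0.0520) + (1/5)(0.5450+0.2590) + (1/5)(1.0000+0.5450)
  = 0.0006 + 0.0110 + 0.0622 + 0.1608 + 0.3090 = 0.5436
G = 1 − 0.5436 = 0.4564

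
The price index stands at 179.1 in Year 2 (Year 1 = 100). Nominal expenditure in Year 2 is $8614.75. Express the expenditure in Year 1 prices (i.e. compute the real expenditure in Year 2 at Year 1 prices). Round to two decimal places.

4810.02

Real = Nominal ÷ (Index/100) = 8614.75 ÷ (179.1/100)
     = 8614.75 ÷ 1.791 = 4810.0223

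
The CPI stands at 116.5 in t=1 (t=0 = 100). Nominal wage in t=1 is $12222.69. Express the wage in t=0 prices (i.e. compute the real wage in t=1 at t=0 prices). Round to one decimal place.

Real = Nominal ÷ (Index/100) = 12222.69 ÷ (116.5/100)
     = 12222.69 ÷ 1.165 = 10491.5794

10491.6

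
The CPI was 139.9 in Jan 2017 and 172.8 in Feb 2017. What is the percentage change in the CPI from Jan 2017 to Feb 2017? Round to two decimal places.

Change = (172.8 − 139.9) / 139.9 × 100
       = 32.9 / 139.9 × 100 = 23.5168%

23.52%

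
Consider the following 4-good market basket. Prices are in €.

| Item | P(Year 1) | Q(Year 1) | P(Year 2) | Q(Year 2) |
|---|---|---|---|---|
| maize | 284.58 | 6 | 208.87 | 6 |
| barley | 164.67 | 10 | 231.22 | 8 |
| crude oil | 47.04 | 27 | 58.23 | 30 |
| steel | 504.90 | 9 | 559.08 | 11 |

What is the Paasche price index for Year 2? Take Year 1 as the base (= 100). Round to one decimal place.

Paasche price index uses current-period quantities as weights.
ΣP(Year 2)·Q(Year 2) = 208.87×6 + 231.22×8 + 58.23×30 + 559.08×11 = 1253.22 + 1849.76 + 1746.9 + 6149.88 = 10999.76
ΣP(Year 1)·Q(Year 2) = 284.58×6 + 164.67×8 + 47.04×30 + 504.90×11 = 1707.48 + 1317.36 + 1411.2 + 5553.9 = 9989.94
Index = 10999.76 / 9989.94 × 100 = 110.1084

110.1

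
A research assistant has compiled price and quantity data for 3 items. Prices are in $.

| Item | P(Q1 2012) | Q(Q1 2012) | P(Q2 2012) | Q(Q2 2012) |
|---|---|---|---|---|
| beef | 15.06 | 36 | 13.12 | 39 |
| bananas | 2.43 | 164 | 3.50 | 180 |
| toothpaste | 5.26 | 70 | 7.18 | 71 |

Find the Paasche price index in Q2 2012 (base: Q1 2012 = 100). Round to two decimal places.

Paasche price index uses current-period quantities as weights.
ΣP(Q2 2012)·Q(Q2 2012) = 13.12×39 + 3.50×180 + 7.18×71 = 511.68 + 630 + 509.78 = 1651.46
ΣP(Q1 2012)·Q(Q2 2012) = 15.06×39 + 2.43×180 + 5.26×71 = 587.34 + 437.4 + 373.46 = 1398.2
Index = 1651.46 / 1398.2 × 100 = 118.1133

118.11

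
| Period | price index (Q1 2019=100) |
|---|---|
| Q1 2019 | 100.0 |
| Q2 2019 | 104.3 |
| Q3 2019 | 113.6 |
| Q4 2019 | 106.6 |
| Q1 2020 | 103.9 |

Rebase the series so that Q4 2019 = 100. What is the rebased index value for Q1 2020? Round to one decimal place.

Rebased(Q1 2020) = 103.9 / 106.6 × 100 = 97.4672

97.5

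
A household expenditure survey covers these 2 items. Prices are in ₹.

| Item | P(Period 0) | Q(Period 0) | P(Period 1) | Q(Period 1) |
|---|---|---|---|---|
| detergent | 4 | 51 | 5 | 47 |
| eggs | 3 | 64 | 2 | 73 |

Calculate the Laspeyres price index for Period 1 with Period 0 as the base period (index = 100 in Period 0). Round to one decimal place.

96.7

Laspeyres price index uses base-period quantities as weights.
ΣP(Period 1)·Q(Period 0) = 5×51 + 2×64 = 255 + 128 = 383
ΣP(Period 0)·Q(Period 0) = 4×51 + 3×64 = 204 + 192 = 396
Index = 383 / 396 × 100 = 96.7172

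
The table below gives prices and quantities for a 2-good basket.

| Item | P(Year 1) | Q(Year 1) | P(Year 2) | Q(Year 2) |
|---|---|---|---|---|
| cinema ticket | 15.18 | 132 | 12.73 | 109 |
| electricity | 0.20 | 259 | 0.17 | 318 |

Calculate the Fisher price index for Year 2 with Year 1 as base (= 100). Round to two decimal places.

Laspeyres component (base-period weights):
ΣP(Year 2)Q(Year 1) = 12.73×132 + 0.17×259 = 1680.36 + 44.03 = 1724.39
ΣP(Year 1)Q(Year 1) = 15.18×132 + 0.20×259 = 2003.76 + 51.8 = 2055.56
L = 1724.39 / 2055.56 × 100 = 83.8891
Paasche component (current-period weights):
ΣP(Year 2)Q(Year 2) = 12.73×109 + 0.17×318 = 1387.57 + 54.06 = 1441.63
ΣP(Year 1)Q(Year 2) = 15.18×109 + 0.20×318 = 1654.62 + 63.6 = 1718.22
P = 1441.63 / 1718.22 × 100 = 83.9025
Fisher = √(L × P) = √(83.8891 × 83.9025) = 83.8958

83.90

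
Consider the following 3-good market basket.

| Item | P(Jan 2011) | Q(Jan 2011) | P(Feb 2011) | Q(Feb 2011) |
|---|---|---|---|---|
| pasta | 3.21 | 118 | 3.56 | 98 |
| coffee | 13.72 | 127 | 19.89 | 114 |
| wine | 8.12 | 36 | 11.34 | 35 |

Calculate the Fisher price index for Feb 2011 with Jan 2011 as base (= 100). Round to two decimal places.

Laspeyres component (base-period weights):
ΣP(Feb 2011)Q(Jan 2011) = 3.56×118 + 19.89×127 + 11.34×36 = 420.08 + 2526.03 + 408.24 = 3354.35
ΣP(Jan 2011)Q(Jan 2011) = 3.21×118 + 13.72×127 + 8.12×36 = 378.78 + 1742.44 + 292.32 = 2413.54
L = 3354.35 / 2413.54 × 100 = 138.9805
Paasche component (current-period weights):
ΣP(Feb 2011)Q(Feb 2011) = 3.56×98 + 19.89×114 + 11.34×35 = 348.88 + 2267.46 + 396.9 = 3013.24
ΣP(Jan 2011)Q(Feb 2011) = 3.21×98 + 13.72×114 + 8.12×35 = 314.58 + 1564.08 + 284.2 = 2162.86
P = 3013.24 / 2162.86 × 100 = 139.3174
Fisher = √(L × P) = √(138.9805 × 139.3174) = 139.1488

139.15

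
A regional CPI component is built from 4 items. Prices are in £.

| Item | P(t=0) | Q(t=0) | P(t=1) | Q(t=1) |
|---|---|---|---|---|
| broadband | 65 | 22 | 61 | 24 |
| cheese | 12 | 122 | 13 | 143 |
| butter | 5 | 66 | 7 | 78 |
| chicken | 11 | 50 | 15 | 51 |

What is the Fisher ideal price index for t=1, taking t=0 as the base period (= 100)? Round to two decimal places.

Laspeyres component (base-period weights):
ΣP(t=1)Q(t=0) = 61×22 + 13×122 + 7×66 + 15×50 = 1342 + 1586 + 462 + 750 = 4140
ΣP(t=0)Q(t=0) = 65×22 + 12×122 + 5×66 + 11×50 = 1430 + 1464 + 330 + 550 = 3774
L = 4140 / 3774 × 100 = 109.6979
Paasche component (current-period weights):
ΣP(t=1)Q(t=1) = 61×24 + 13×143 + 7×78 + 15×51 = 1464 + 1859 + 546 + 765 = 4634
ΣP(t=0)Q(t=1) = 65×24 + 12×143 + 5×78 + 11×51 = 1560 + 1716 + 390 + 561 = 4227
P = 4634 / 4227 × 100 = 109.6286
Fisher = √(L × P) = √(109.6979 × 109.6286) = 109.6633

109.66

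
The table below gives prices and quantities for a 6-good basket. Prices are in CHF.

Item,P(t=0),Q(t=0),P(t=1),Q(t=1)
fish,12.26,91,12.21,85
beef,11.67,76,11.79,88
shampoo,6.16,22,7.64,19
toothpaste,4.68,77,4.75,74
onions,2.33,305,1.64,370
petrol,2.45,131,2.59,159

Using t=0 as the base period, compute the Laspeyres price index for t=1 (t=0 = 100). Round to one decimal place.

95.8

Laspeyres price index uses base-period quantities as weights.
ΣP(t=1)·Q(t=0) = 12.21×91 + 11.79×76 + 7.64×22 + 4.75×77 + 1.64×305 + 2.59×131 = 1111.11 + 896.04 + 168.08 + 365.75 + 500.2 + 339.29 = 3380.47
ΣP(t=0)·Q(t=0) = 12.26×91 + 11.67×76 + 6.16×22 + 4.68×77 + 2.33×305 + 2.45×131 = 1115.66 + 886.92 + 135.52 + 360.36 + 710.65 + 320.95 = 3530.06
Index = 3380.47 / 3530.06 × 100 = 95.7624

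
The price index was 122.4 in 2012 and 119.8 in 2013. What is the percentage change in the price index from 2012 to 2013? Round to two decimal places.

-2.12%

Change = (119.8 − 122.4) / 122.4 × 100
       = -2.6 / 122.4 × 100 = -2.1242%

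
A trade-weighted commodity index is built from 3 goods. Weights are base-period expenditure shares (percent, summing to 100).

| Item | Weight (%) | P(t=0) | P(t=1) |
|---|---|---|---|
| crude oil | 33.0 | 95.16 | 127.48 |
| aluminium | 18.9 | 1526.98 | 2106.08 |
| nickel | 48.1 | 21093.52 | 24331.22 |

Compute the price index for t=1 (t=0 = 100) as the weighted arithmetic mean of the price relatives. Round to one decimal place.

125.8

crude oil: 33.0 × (127.48/95.16) = 33.0 × 1.339639 = 44.2081
aluminium: 18.9 × (2106.08/1526.98) = 18.9 × 1.379245 = 26.0677
nickel: 48.1 × (24331.22/21093.52) = 48.1 × 1.153493 = 55.4830
Index = Σ wᵢ·(p₁ᵢ/p₀ᵢ) = 44.2081 + 26.0677 + 55.4830 = 125.7588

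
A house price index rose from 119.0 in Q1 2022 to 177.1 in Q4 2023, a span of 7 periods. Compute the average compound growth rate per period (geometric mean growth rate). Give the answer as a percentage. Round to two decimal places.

5.84%

Growth factor = (177.1/119.0)^(1/7) = (1.488235)^(1/7) = 1.058443
Growth rate = 1.058443 − 1 = 0.058443 = 5.8443%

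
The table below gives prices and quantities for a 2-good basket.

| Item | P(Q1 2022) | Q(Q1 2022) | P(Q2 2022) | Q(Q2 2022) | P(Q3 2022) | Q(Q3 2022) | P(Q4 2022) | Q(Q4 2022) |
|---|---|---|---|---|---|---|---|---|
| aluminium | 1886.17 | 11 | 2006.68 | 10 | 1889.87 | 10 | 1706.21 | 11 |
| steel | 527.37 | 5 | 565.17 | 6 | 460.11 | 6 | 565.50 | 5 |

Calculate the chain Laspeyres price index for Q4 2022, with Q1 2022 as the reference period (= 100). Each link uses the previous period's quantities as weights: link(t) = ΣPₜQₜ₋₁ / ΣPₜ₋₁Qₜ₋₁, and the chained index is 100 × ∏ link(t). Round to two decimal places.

Link Q1 2022→Q2 2022:
ΣP(Q2 2022)Q(Q1 2022) = 2006.68×11 + 565.17×5 = 22073.48 + 2825.85 = 24899.33
ΣP(Q1 2022)Q(Q1 2022) = 1886.17×11 + 527.37×5 = 20747.87 + 2636.85 = 23384.72
link = 24899.33/23384.72 = 1.064769
Link Q2 2022→Q3 2022:
ΣP(Q3 2022)Q(Q2 2022) = 1889.87×10 + 460.11×6 = 18898.7 + 2760.66 = 21659.36
ΣP(Q2 2022)Q(Q2 2022) = 2006.68×10 + 565.17×6 = 20066.8 + 3391.02 = 23457.82
link = 21659.36/23457.82 = 0.923332
Link Q3 2022→Q4 2022:
ΣP(Q4 2022)Q(Q3 2022) = 1706.21×10 + 565.50×6 = 17062.1 + 3393 = 20455.1
ΣP(Q3 2022)Q(Q3 2022) = 1889.87×10 + 460.11×6 = 18898.7 + 2760.66 = 21659.36
link = 20455.1/21659.36 = 0.944400
Chained index = 100 × 1.064769 × 0.923332 × 0.944400 = 92.8473

92.85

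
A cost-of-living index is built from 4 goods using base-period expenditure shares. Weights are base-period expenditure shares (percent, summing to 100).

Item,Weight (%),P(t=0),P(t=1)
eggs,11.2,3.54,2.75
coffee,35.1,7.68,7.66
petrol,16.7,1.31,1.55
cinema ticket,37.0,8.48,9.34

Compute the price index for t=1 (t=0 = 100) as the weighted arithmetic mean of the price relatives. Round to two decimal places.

104.22

eggs: 11.2 × (2.75/3.54) = 11.2 × 0.776836 = 8.7006
coffee: 35.1 × (7.66/7.68) = 35.1 × 0.997396 = 35.0086
petrol: 16.7 × (1.55/1.31) = 16.7 × 1.183206 = 19.7595
cinema ticket: 37.0 × (9.34/8.48) = 37.0 × 1.101415 = 40.7524
Index = Σ wᵢ·(p₁ᵢ/p₀ᵢ) = 8.7006 + 35.0086 + 19.7595 + 40.7524 = 104.2211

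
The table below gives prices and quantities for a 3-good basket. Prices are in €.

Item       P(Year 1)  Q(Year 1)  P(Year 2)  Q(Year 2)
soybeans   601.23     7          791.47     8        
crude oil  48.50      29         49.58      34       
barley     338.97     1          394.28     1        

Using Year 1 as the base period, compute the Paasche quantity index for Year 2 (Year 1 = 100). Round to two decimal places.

Paasche quantity index uses current-period prices as weights.
ΣP(Year 2)·Q(Year 2) = 791.47×8 + 49.58×34 + 394.28×1 = 6331.76 + 1685.72 + 394.28 = 8411.76
ΣP(Year 2)·Q(Year 1) = 791.47×7 + 49.58×29 + 394.28×1 = 5540.29 + 1437.82 + 394.28 = 7372.39
Index = 8411.76 / 7372.39 × 100 = 114.0981

114.10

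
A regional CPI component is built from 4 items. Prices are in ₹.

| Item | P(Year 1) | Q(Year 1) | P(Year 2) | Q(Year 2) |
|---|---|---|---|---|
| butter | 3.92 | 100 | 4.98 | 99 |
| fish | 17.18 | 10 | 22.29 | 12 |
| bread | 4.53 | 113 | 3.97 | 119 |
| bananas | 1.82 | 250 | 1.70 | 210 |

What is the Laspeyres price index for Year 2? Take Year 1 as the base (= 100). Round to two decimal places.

104.17

Laspeyres price index uses base-period quantities as weights.
ΣP(Year 2)·Q(Year 1) = 4.98×100 + 22.29×10 + 3.97×113 + 1.70×250 = 498 + 222.9 + 448.61 + 425 = 1594.51
ΣP(Year 1)·Q(Year 1) = 3.92×100 + 17.18×10 + 4.53×113 + 1.82×250 = 392 + 171.8 + 511.89 + 455 = 1530.69
Index = 1594.51 / 1530.69 × 100 = 104.1694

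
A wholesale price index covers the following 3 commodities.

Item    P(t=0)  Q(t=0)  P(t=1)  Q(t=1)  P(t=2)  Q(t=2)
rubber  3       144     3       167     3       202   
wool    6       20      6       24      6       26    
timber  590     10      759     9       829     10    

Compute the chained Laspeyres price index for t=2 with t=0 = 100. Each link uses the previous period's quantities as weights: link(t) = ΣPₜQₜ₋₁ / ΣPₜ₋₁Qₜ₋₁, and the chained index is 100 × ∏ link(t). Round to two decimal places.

Link t=0→t=1:
ΣP(t=1)Q(t=0) = 3×144 + 6×20 + 759×10 = 432 + 120 + 7590 = 8142
ΣP(t=0)Q(t=0) = 3×144 + 6×20 + 590×10 = 432 + 120 + 5900 = 6452
link = 8142/6452 = 1.261934
Link t=1→t=2:
ΣP(t=2)Q(t=1) = 3×167 + 6×24 + 829×9 = 501 + 144 + 7461 = 8106
ΣP(t=1)Q(t=1) = 3×167 + 6×24 + 759×9 = 501 + 144 + 6831 = 7476
link = 8106/7476 = 1.084270
Chained index = 100 × 1.261934 × 1.084270 = 136.8277

136.83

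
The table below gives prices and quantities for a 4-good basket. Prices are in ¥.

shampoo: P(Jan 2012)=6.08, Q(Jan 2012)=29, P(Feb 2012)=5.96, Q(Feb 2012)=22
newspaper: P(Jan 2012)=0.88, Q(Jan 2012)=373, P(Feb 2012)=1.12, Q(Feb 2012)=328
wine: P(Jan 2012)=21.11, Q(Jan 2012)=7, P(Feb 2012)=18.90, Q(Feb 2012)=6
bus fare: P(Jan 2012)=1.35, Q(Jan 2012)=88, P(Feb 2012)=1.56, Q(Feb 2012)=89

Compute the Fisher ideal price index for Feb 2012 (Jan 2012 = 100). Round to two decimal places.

111.86

Laspeyres component (base-period weights):
ΣP(Feb 2012)Q(Jan 2012) = 5.96×29 + 1.12×373 + 18.90×7 + 1.56×88 = 172.84 + 417.76 + 132.3 + 137.28 = 860.18
ΣP(Jan 2012)Q(Jan 2012) = 6.08×29 + 0.88×373 + 21.11×7 + 1.35×88 = 176.32 + 328.24 + 147.77 + 118.8 = 771.13
L = 860.18 / 771.13 × 100 = 111.5480
Paasche component (current-period weights):
ΣP(Feb 2012)Q(Feb 2012) = 5.96×22 + 1.12×328 + 18.90×6 + 1.56×89 = 131.12 + 367.36 + 113.4 + 138.84 = 750.72
ΣP(Jan 2012)Q(Feb 2012) = 6.08×22 + 0.88×328 + 21.11×6 + 1.35×89 = 133.76 + 288.64 + 126.66 + 120.15 = 669.21
P = 750.72 / 669.21 × 100 = 112.1800
Fisher = √(L × P) = √(111.5480 × 112.1800) = 111.8636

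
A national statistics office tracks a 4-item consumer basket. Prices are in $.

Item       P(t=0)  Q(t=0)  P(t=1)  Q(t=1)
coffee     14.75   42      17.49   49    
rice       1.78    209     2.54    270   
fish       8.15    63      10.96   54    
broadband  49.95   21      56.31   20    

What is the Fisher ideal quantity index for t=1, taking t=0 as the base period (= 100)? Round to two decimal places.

Laspeyres component (base-period weights):
ΣP(t=0)Q(t=1) = 14.75×49 + 1.78×270 + 8.15×54 + 49.95×20 = 722.75 + 480.6 + 440.1 + 999 = 2642.45
ΣP(t=0)Q(t=0) = 14.75×42 + 1.78×209 + 8.15×63 + 49.95×21 = 619.5 + 372.02 + 513.45 + 1048.95 = 2553.92
L = 2642.45 / 2553.92 × 100 = 103.4664
Paasche component (current-period weights):
ΣP(t=1)Q(t=1) = 17.49×49 + 2.54×270 + 10.96×54 + 56.31×20 = 857.01 + 685.8 + 591.84 + 1126.2 = 3260.85
ΣP(t=1)Q(t=0) = 17.49×42 + 2.54×209 + 10.96×63 + 56.31×21 = 734.58 + 530.86 + 690.48 + 1182.51 = 3138.43
P = 3260.85 / 3138.43 × 100 = 103.9007
Fisher = √(L × P) = √(103.4664 × 103.9007) = 103.6833

103.68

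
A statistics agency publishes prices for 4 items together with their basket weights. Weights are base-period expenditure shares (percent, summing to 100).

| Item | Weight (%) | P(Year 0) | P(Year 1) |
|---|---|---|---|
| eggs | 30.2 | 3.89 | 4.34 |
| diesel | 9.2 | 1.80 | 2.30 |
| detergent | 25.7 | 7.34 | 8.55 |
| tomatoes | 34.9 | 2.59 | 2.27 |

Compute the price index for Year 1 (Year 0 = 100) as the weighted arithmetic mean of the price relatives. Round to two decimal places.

105.97

eggs: 30.2 × (4.34/3.89) = 30.2 × 1.115681 = 33.6936
diesel: 9.2 × (2.30/1.80) = 9.2 × 1.277778 = 11.7556
detergent: 25.7 × (8.55/7.34) = 25.7 × 1.164850 = 29.9366
tomatoes: 34.9 × (2.27/2.59) = 34.9 × 0.876448 = 30.5880
Index = Σ wᵢ·(p₁ᵢ/p₀ᵢ) = 33.6936 + 11.7556 + 29.9366 + 30.5880 = 105.9738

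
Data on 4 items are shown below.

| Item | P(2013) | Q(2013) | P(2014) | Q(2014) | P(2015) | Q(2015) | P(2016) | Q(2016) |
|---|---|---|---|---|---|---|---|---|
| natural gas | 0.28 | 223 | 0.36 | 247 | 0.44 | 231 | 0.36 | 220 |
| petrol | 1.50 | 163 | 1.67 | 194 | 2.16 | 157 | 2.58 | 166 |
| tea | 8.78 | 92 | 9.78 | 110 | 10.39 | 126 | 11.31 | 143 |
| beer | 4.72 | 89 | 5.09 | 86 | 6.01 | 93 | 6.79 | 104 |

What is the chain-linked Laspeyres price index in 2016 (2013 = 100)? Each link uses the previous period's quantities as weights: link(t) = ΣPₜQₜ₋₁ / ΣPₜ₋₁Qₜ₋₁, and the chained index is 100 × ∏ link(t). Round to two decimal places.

Link 2013→2014:
ΣP(2014)Q(2013) = 0.36×223 + 1.67×163 + 9.78×92 + 5.09×89 = 80.28 + 272.21 + 899.76 + 453.01 = 1705.26
ΣP(2013)Q(2013) = 0.28×223 + 1.50×163 + 8.78×92 + 4.72×89 = 62.44 + 244.5 + 807.76 + 420.08 = 1534.78
link = 1705.26/1534.78 = 1.111078
Link 2014→2015:
ΣP(2015)Q(2014) = 0.44×247 + 2.16×194 + 10.39×110 + 6.01×86 = 108.68 + 419.04 + 1142.9 + 516.86 = 2187.48
ΣP(2014)Q(2014) = 0.36×247 + 1.67×194 + 9.78×110 + 5.09×86 = 88.92 + 323.98 + 1075.8 + 437.74 = 1926.44
link = 2187.48/1926.44 = 1.135504
Link 2015→2016:
ΣP(2016)Q(2015) = 0.36×231 + 2.58×157 + 11.31×126 + 6.79×93 = 83.16 + 405.06 + 1425.06 + 631.47 = 2544.75
ΣP(2015)Q(2015) = 0.44×231 + 2.16×157 + 10.39×126 + 6.01×93 = 101.64 + 339.12 + 1309.14 + 558.93 = 2308.83
link = 2544.75/2308.83 = 1.102182
Chained index = 100 × 1.111078 × 1.135504 × 1.102182 = 139.0549

139.05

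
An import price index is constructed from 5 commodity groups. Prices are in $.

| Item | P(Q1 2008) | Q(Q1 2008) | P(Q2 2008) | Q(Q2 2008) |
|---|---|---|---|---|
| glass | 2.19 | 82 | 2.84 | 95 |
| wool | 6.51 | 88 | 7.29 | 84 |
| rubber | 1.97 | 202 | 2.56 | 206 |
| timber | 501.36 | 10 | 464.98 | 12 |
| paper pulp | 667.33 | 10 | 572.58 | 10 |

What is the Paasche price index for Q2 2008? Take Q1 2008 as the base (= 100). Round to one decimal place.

Paasche price index uses current-period quantities as weights.
ΣP(Q2 2008)·Q(Q2 2008) = 2.84×95 + 7.29×84 + 2.56×206 + 464.98×12 + 572.58×10 = 269.8 + 612.36 + 527.36 + 5579.76 + 5725.8 = 12715.08
ΣP(Q1 2008)·Q(Q2 2008) = 2.19×95 + 6.51×84 + 1.97×206 + 501.36×12 + 667.33×10 = 208.05 + 546.84 + 405.82 + 6016.32 + 6673.3 = 13850.33
Index = 12715.08 / 13850.33 × 100 = 91.8034

91.8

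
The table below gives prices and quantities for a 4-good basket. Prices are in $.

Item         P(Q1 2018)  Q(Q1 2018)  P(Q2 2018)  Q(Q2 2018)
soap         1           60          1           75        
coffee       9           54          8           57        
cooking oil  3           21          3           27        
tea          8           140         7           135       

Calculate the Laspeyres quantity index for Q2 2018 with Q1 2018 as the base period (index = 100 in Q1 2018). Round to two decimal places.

Laspeyres quantity index uses base-period prices as weights.
ΣP(Q1 2018)·Q(Q2 2018) = 1×75 + 9×57 + 3×27 + 8×135 = 75 + 513 + 81 + 1080 = 1749
ΣP(Q1 2018)·Q(Q1 2018) = 1×60 + 9×54 + 3×21 + 8×140 = 60 + 486 + 63 + 1120 = 1729
Index = 1749 / 1729 × 100 = 101.1567

101.16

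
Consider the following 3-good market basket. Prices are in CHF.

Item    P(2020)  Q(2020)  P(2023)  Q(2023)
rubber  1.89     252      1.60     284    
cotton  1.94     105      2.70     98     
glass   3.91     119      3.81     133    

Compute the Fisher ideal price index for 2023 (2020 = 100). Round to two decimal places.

Laspeyres component (base-period weights):
ΣP(2023)Q(2020) = 1.60×252 + 2.70×105 + 3.81×119 = 403.2 + 283.5 + 453.39 = 1140.09
ΣP(2020)Q(2020) = 1.89×252 + 1.94×105 + 3.91×119 = 476.28 + 203.7 + 465.29 = 1145.27
L = 1140.09 / 1145.27 × 100 = 99.5477
Paasche component (current-period weights):
ΣP(2023)Q(2023) = 1.60×284 + 2.70×98 + 3.81×133 = 454.4 + 264.6 + 506.73 = 1225.73
ΣP(2020)Q(2023) = 1.89×284 + 1.94×98 + 3.91×133 = 536.76 + 190.12 + 520.03 = 1246.91
P = 1225.73 / 1246.91 × 100 = 98.3014
Fisher = √(L × P) = √(99.5477 × 98.3014) = 98.9226

98.92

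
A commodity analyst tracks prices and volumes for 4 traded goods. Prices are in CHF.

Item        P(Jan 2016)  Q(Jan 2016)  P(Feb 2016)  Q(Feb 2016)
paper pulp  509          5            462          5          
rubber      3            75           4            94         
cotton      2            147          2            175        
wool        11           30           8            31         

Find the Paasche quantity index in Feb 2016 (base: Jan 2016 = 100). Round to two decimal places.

104.45

Paasche quantity index uses current-period prices as weights.
ΣP(Feb 2016)·Q(Feb 2016) = 462×5 + 4×94 + 2×175 + 8×31 = 2310 + 376 + 350 + 248 = 3284
ΣP(Feb 2016)·Q(Jan 2016) = 462×5 + 4×75 + 2×147 + 8×30 = 2310 + 300 + 294 + 240 = 3144
Index = 3284 / 3144 × 100 = 104.4529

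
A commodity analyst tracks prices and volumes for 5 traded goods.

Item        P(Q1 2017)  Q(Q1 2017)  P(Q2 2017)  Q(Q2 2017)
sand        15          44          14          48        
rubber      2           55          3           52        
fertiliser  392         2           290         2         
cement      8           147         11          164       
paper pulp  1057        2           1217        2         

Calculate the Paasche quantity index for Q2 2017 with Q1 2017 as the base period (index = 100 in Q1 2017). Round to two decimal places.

104.32

Paasche quantity index uses current-period prices as weights.
ΣP(Q2 2017)·Q(Q2 2017) = 14×48 + 3×52 + 290×2 + 11×164 + 1217×2 = 672 + 156 + 580 + 1804 + 2434 = 5646
ΣP(Q2 2017)·Q(Q1 2017) = 14×44 + 3×55 + 290×2 + 11×147 + 1217×2 = 616 + 165 + 580 + 1617 + 2434 = 5412
Index = 5646 / 5412 × 100 = 104.3237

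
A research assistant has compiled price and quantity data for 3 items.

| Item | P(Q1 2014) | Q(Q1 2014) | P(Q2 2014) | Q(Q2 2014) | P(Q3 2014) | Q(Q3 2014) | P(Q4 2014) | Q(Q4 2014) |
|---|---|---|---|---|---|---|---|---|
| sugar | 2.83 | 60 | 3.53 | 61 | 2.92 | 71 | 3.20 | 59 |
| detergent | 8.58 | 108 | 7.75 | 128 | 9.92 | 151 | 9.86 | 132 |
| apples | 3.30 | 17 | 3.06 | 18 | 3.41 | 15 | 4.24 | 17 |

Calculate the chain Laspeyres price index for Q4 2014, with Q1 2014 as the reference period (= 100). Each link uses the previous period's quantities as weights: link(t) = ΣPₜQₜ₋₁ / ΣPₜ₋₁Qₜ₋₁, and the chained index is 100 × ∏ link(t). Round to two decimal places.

115.70

Link Q1 2014→Q2 2014:
ΣP(Q2 2014)Q(Q1 2014) = 3.53×60 + 7.75×108 + 3.06×17 = 211.8 + 837 + 52.02 = 1100.82
ΣP(Q1 2014)Q(Q1 2014) = 2.83×60 + 8.58×108 + 3.30×17 = 169.8 + 926.64 + 56.1 = 1152.54
link = 1100.82/1152.54 = 0.955125
Link Q2 2014→Q3 2014:
ΣP(Q3 2014)Q(Q2 2014) = 2.92×61 + 9.92×128 + 3.41×18 = 178.12 + 1269.76 + 61.38 = 1509.26
ΣP(Q2 2014)Q(Q2 2014) = 3.53×61 + 7.75×128 + 3.06×18 = 215.33 + 992 + 55.08 = 1262.41
link = 1509.26/1262.41 = 1.195539
Link Q3 2014→Q4 2014:
ΣP(Q4 2014)Q(Q3 2014) = 3.20×71 + 9.86×151 + 4.24×15 = 227.2 + 1488.86 + 63.6 = 1779.66
ΣP(Q3 2014)Q(Q3 2014) = 2.92×71 + 9.92×151 + 3.41×15 = 207.32 + 1497.92 + 51.15 = 1756.39
link = 1779.66/1756.39 = 1.013249
Chained index = 100 × 0.955125 × 1.195539 × 1.013249 = 115.7018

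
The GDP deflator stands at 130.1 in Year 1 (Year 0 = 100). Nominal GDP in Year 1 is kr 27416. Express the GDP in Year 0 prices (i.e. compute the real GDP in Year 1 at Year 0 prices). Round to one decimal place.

Real = Nominal ÷ (Index/100) = 27416 ÷ (130.1/100)
     = 27416 ÷ 1.301 = 21073.0208

21073.0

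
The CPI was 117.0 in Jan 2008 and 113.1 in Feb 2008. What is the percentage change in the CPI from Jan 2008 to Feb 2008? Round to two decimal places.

Change = (113.1 − 117.0) / 117.0 × 100
       = -3.9 / 117.0 × 100 = -3.3333%

-3.33%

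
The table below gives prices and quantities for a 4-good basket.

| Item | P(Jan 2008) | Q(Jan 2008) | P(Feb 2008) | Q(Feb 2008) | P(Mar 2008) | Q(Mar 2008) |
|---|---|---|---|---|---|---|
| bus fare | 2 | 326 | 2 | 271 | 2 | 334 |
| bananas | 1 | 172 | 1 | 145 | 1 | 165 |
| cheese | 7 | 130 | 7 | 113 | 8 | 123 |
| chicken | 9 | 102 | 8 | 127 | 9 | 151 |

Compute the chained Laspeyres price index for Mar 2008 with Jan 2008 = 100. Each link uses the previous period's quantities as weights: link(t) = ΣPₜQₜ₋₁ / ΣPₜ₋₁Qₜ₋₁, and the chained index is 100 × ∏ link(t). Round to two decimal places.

105.41

Link Jan 2008→Feb 2008:
ΣP(Feb 2008)Q(Jan 2008) = 2×326 + 1×172 + 7×130 + 8×102 = 652 + 172 + 910 + 816 = 2550
ΣP(Jan 2008)Q(Jan 2008) = 2×326 + 1×172 + 7×130 + 9×102 = 652 + 172 + 910 + 918 = 2652
link = 2550/2652 = 0.961538
Link Feb 2008→Mar 2008:
ΣP(Mar 2008)Q(Feb 2008) = 2×271 + 1×145 + 8×113 + 9×127 = 542 + 145 + 904 + 1143 = 2734
ΣP(Feb 2008)Q(Feb 2008) = 2×271 + 1×145 + 7×113 + 8×127 = 542 + 145 + 791 + 1016 = 2494
link = 2734/2494 = 1.096231
Chained index = 100 × 0.961538 × 1.096231 = 105.4068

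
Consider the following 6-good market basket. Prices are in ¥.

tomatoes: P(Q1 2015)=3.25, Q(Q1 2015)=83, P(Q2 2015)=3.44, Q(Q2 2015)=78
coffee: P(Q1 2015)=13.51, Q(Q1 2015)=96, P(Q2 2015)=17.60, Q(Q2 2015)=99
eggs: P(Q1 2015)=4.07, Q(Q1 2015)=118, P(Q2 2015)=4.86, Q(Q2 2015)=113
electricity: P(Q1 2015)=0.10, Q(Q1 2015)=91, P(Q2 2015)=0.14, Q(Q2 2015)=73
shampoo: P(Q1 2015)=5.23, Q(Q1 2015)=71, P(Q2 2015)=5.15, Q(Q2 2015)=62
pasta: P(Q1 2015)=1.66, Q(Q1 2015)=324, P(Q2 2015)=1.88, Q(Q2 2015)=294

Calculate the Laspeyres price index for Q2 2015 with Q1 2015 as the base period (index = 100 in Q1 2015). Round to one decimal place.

119.3

Laspeyres price index uses base-period quantities as weights.
ΣP(Q2 2015)·Q(Q1 2015) = 3.44×83 + 17.60×96 + 4.86×118 + 0.14×91 + 5.15×71 + 1.88×324 = 285.52 + 1689.6 + 573.48 + 12.74 + 365.65 + 609.12 = 3536.11
ΣP(Q1 2015)·Q(Q1 2015) = 3.25×83 + 13.51×96 + 4.07×118 + 0.10×91 + 5.23×71 + 1.66×324 = 269.75 + 1296.96 + 480.26 + 9.1 + 371.33 + 537.84 = 2965.24
Index = 3536.11 / 2965.24 × 100 = 119.2521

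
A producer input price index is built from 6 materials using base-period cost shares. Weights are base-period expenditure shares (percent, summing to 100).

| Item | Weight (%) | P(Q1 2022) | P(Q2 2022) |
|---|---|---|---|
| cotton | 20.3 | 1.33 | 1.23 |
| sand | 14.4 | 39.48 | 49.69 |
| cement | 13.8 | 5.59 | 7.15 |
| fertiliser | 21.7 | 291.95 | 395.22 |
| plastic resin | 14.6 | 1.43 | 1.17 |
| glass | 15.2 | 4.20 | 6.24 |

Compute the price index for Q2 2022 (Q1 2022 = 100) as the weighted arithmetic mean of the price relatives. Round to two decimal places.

118.45

cotton: 20.3 × (1.23/1.33) = 20.3 × 0.924812 = 18.7737
sand: 14.4 × (49.69/39.48) = 14.4 × 1.258612 = 18.1240
cement: 13.8 × (7.15/5.59) = 13.8 × 1.279070 = 17.6512
fertiliser: 21.7 × (395.22/291.95) = 21.7 × 1.353725 = 29.3758
plastic resin: 14.6 × (1.17/1.43) = 14.6 × 0.818182 = 11.9455
glass: 15.2 × (6.24/4.20) = 15.2 × 1.485714 = 22.5829
Index = Σ wᵢ·(p₁ᵢ/p₀ᵢ) = 18.7737 + 18.1240 + 17.6512 + 29.3758 + 11.9455 + 22.5829 = 118.4530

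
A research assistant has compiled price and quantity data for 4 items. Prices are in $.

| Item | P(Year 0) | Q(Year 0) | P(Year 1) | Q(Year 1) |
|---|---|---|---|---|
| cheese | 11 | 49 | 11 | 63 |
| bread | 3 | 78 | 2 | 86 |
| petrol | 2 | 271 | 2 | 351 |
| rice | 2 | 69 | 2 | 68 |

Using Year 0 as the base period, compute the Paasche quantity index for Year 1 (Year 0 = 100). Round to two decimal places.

Paasche quantity index uses current-period prices as weights.
ΣP(Year 1)·Q(Year 1) = 11×63 + 2×86 + 2×351 + 2×68 = 693 + 172 + 702 + 136 = 1703
ΣP(Year 1)·Q(Year 0) = 11×49 + 2×78 + 2×271 + 2×69 = 539 + 156 + 542 + 138 = 1375
Index = 1703 / 1375 × 100 = 123.8545

123.85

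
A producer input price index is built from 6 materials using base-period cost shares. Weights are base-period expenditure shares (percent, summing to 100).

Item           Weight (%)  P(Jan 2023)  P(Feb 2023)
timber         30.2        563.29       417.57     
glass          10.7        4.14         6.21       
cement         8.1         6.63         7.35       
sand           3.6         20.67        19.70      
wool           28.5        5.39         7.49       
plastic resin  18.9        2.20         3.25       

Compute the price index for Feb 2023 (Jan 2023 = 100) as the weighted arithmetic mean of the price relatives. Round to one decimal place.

118.4

timber: 30.2 × (417.57/563.29) = 30.2 × 0.741306 = 22.3874
glass: 10.7 × (6.21/4.14) = 10.7 × 1.500000 = 16.0500
cement: 8.1 × (7.35/6.63) = 8.1 × 1.108597 = 8.9796
sand: 3.6 × (19.70/20.67) = 3.6 × 0.953072 = 3.4311
wool: 28.5 × (7.49/5.39) = 28.5 × 1.389610 = 39.6039
plastic resin: 18.9 × (3.25/2.20) = 18.9 × 1.477273 = 27.9205
Index = Σ wᵢ·(p₁ᵢ/p₀ᵢ) = 22.3874 + 16.0500 + 8.9796 + 3.4311 + 39.6039 + 27.9205 = 118.3725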